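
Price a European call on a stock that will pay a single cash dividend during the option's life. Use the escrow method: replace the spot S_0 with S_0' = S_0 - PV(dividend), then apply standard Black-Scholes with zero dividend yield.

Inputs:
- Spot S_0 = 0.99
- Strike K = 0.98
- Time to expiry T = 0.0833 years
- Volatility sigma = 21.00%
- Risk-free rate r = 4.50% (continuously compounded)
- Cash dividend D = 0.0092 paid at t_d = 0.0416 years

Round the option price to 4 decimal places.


Answer: Price = 0.0260

Derivation:
PV(D) = D * exp(-r * t_d) = 0.0092 * 0.99812975 = 0.00918279
S_0' = S_0 - PV(D) = 0.9900 - 0.00918279 = 0.98081721
d1 = (ln(S_0'/K) + (r + sigma^2/2)*T) / (sigma*sqrt(T)) = 0.10590395
d2 = d1 - sigma*sqrt(T) = 0.04529429
exp(-rT) = 0.99625852
N(d1) = 0.54217072; N(d2) = 0.51806363
C = S_0' * N(d1) - K * exp(-rT) * N(d2) = 0.98081721 * 0.54217072 - 0.9800 * 0.99625852 * 0.51806363 = 0.0260


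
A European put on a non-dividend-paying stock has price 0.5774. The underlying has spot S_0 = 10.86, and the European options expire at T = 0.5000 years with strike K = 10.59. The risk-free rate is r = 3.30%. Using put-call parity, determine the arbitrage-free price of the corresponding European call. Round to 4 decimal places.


Answer: Call price = 1.0207

Derivation:
Put-call parity: C - P = S_0 * exp(-qT) - K * exp(-rT).
S_0 * exp(-qT) = 10.8600 * 1.00000000 = 10.86000000
K * exp(-rT) = 10.5900 * 0.98363538 = 10.41669867
C = P + S*exp(-qT) - K*exp(-rT)
C = 0.5774 + 10.86000000 - 10.41669867 = 1.0207


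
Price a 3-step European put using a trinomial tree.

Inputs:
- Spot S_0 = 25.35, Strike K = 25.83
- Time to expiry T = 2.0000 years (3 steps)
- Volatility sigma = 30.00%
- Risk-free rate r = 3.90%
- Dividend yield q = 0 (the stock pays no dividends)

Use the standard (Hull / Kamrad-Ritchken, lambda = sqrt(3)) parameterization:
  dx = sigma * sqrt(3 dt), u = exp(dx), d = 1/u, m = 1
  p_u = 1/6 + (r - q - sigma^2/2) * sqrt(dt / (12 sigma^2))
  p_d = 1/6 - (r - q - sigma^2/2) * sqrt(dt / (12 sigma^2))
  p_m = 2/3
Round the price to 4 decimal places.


dt = T/N = 0.666667; dx = sigma*sqrt(3*dt) = 0.424264
u = exp(dx) = 1.528465; d = 1/u = 0.654251
p_u = 0.161953, p_m = 0.666667, p_d = 0.171381
Discount per step: exp(-r*dt) = 0.974335
Stock lattice S(k, j) with j the centered position index:
  k=0: S(0,+0) = 25.3500
  k=1: S(1,-1) = 16.5853; S(1,+0) = 25.3500; S(1,+1) = 38.7466
  k=2: S(2,-2) = 10.8509; S(2,-1) = 16.5853; S(2,+0) = 25.3500; S(2,+1) = 38.7466; S(2,+2) = 59.2228
  k=3: S(3,-3) = 7.0992; S(3,-2) = 10.8509; S(3,-1) = 16.5853; S(3,+0) = 25.3500; S(3,+1) = 38.7466; S(3,+2) = 59.2228; S(3,+3) = 90.5200
Terminal payoffs V(N, j) = max(K - S_T, 0):
  V(3,-3) = 18.730769; V(3,-2) = 14.979072; V(3,-1) = 9.244735; V(3,+0) = 0.480000; V(3,+1) = 0.000000; V(3,+2) = 0.000000; V(3,+3) = 0.000000
Backward induction: V(k, j) = exp(-r*dt) * [p_u * V(k+1, j+1) + p_m * V(k+1, j) + p_d * V(k+1, j-1)]
  V(2,-2) = exp(-r*dt) * [p_u*9.244735 + p_m*14.979072 + p_d*18.730769] = 14.316246
  V(2,-1) = exp(-r*dt) * [p_u*0.480000 + p_m*9.244735 + p_d*14.979072] = 8.581961
  V(2,+0) = exp(-r*dt) * [p_u*0.000000 + p_m*0.480000 + p_d*9.244735] = 1.855494
  V(2,+1) = exp(-r*dt) * [p_u*0.000000 + p_m*0.000000 + p_d*0.480000] = 0.080151
  V(2,+2) = exp(-r*dt) * [p_u*0.000000 + p_m*0.000000 + p_d*0.000000] = 0.000000
  V(1,-1) = exp(-r*dt) * [p_u*1.855494 + p_m*8.581961 + p_d*14.316246] = 8.257819
  V(1,+0) = exp(-r*dt) * [p_u*0.080151 + p_m*1.855494 + p_d*8.581961] = 2.650931
  V(1,+1) = exp(-r*dt) * [p_u*0.000000 + p_m*0.080151 + p_d*1.855494] = 0.361897
  V(0,+0) = exp(-r*dt) * [p_u*0.361897 + p_m*2.650931 + p_d*8.257819] = 3.157945

Answer: Price = V(0,0) = 3.1579


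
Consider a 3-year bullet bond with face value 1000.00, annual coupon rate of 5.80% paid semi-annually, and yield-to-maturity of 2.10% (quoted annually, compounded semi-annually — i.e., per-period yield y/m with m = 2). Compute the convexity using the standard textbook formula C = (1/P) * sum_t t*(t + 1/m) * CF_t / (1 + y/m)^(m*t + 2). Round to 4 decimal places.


Coupon per period c = face * coupon_rate / m = 29.000000
Periods per year m = 2; per-period yield y/m = 0.010500
Number of cashflows N = 6
Cashflows (t years, CF_t, discount factor 1/(1+y/m)^(m*t), PV):
  t = 0.5000: CF_t = 29.000000, DF = 0.989609, PV = 28.698664
  t = 1.0000: CF_t = 29.000000, DF = 0.979326, PV = 28.400459
  t = 1.5000: CF_t = 29.000000, DF = 0.969150, PV = 28.105353
  t = 2.0000: CF_t = 29.000000, DF = 0.959080, PV = 27.813313
  t = 2.5000: CF_t = 29.000000, DF = 0.949114, PV = 27.524308
  t = 3.0000: CF_t = 1029.000000, DF = 0.939252, PV = 966.490229
Price P = sum_t PV_t = 1107.032326
Convexity numerator sum_t t*(t + 1/m) * CF_t / (1+y/m)^(m*t + 2):
  t = 0.5000: term = 14.052676
  t = 1.0000: term = 41.719970
  t = 1.5000: term = 82.572924
  t = 2.0000: term = 136.191529
  t = 2.5000: term = 202.164565
  t = 3.0000: term = 9938.346424
Convexity = (1/P) * sum = 10415.048089 / 1107.032326 = 9.408079

Answer: Convexity = 9.4081


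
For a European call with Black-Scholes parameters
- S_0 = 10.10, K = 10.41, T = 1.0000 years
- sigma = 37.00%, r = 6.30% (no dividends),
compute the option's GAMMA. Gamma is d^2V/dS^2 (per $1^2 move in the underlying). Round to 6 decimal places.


Answer: Gamma = 0.102834

Derivation:
d1 = 0.2735636249; d2 = -0.0964363751
phi(d1) = 0.3842902849; exp(-qT) = 1.0000000000; exp(-rT) = 0.9389434737
Gamma = exp(-qT) * phi(d1) / (S * sigma * sqrt(T)) = 1.0000000000 * 0.3842902849 / (10.1000 * 0.3700 * 1.0000000000) = 0.102834


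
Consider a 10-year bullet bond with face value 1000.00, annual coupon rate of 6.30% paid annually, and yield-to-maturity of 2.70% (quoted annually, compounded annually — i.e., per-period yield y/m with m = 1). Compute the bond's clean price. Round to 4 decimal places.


Coupon per period c = face * coupon_rate / m = 63.000000
Periods per year m = 1; per-period yield y/m = 0.027000
Number of cashflows N = 10
Cashflows (t years, CF_t, discount factor 1/(1+y/m)^(m*t), PV):
  t = 1.0000: CF_t = 63.000000, DF = 0.973710, PV = 61.343720
  t = 2.0000: CF_t = 63.000000, DF = 0.948111, PV = 59.730983
  t = 3.0000: CF_t = 63.000000, DF = 0.923185, PV = 58.160646
  t = 4.0000: CF_t = 63.000000, DF = 0.898914, PV = 56.631593
  t = 5.0000: CF_t = 63.000000, DF = 0.875282, PV = 55.142739
  t = 6.0000: CF_t = 63.000000, DF = 0.852270, PV = 53.693027
  t = 7.0000: CF_t = 63.000000, DF = 0.829864, PV = 52.281428
  t = 8.0000: CF_t = 63.000000, DF = 0.808047, PV = 50.906941
  t = 9.0000: CF_t = 63.000000, DF = 0.786803, PV = 49.568589
  t = 10.0000: CF_t = 1063.000000, DF = 0.766118, PV = 814.383242
Price P = sum_t PV_t = 1311.842907

Answer: Price = 1311.8429


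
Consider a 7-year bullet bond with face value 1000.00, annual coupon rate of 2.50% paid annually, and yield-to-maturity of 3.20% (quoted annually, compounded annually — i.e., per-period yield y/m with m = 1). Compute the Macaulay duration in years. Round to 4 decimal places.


Answer: Macaulay duration = 6.4949 years

Derivation:
Coupon per period c = face * coupon_rate / m = 25.000000
Periods per year m = 1; per-period yield y/m = 0.032000
Number of cashflows N = 7
Cashflows (t years, CF_t, discount factor 1/(1+y/m)^(m*t), PV):
  t = 1.0000: CF_t = 25.000000, DF = 0.968992, PV = 24.224806
  t = 2.0000: CF_t = 25.000000, DF = 0.938946, PV = 23.473649
  t = 3.0000: CF_t = 25.000000, DF = 0.909831, PV = 22.745784
  t = 4.0000: CF_t = 25.000000, DF = 0.881620, PV = 22.040489
  t = 5.0000: CF_t = 25.000000, DF = 0.854283, PV = 21.357063
  t = 6.0000: CF_t = 25.000000, DF = 0.827793, PV = 20.694828
  t = 7.0000: CF_t = 1025.000000, DF = 0.802125, PV = 822.178251
Price P = sum_t PV_t = 956.714871
Macaulay numerator sum_t t * PV_t:
  t * PV_t at t = 1.0000: 24.224806
  t * PV_t at t = 2.0000: 46.947299
  t * PV_t at t = 3.0000: 68.237353
  t * PV_t at t = 4.0000: 88.161955
  t * PV_t at t = 5.0000: 106.785313
  t * PV_t at t = 6.0000: 124.168969
  t * PV_t at t = 7.0000: 5755.247758
Macaulay duration D = (sum_t t * PV_t) / P = 6213.773454 / 956.714871 = 6.494906


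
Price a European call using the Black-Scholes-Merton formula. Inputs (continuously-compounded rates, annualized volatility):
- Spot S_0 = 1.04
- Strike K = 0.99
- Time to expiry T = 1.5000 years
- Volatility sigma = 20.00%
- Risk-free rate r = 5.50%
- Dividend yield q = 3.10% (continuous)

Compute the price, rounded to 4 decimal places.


d1 = (ln(S/K) + (r - q + 0.5*sigma^2) * T) / (sigma * sqrt(T)) = 0.47059209
d2 = d1 - sigma * sqrt(T) = 0.22564311
exp(-rT) = 0.92081144; exp(-qT) = 0.95456456
C = S_0 * exp(-qT) * N(d1) - K * exp(-rT) * N(d2)
N(d1) = 0.68103397; N(d2) = 0.58926050
C = 1.0400 * 0.95456456 * 0.68103397 - 0.9900 * 0.92081144 * 0.58926050 = 0.1389

Answer: Price = 0.1389


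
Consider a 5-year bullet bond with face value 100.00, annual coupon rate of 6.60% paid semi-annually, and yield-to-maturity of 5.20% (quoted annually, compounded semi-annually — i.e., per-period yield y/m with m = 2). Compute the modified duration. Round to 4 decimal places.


Coupon per period c = face * coupon_rate / m = 3.300000
Periods per year m = 2; per-period yield y/m = 0.026000
Number of cashflows N = 10
Cashflows (t years, CF_t, discount factor 1/(1+y/m)^(m*t), PV):
  t = 0.5000: CF_t = 3.300000, DF = 0.974659, PV = 3.216374
  t = 1.0000: CF_t = 3.300000, DF = 0.949960, PV = 3.134868
  t = 1.5000: CF_t = 3.300000, DF = 0.925887, PV = 3.055427
  t = 2.0000: CF_t = 3.300000, DF = 0.902424, PV = 2.977999
  t = 2.5000: CF_t = 3.300000, DF = 0.879555, PV = 2.902533
  t = 3.0000: CF_t = 3.300000, DF = 0.857266, PV = 2.828979
  t = 3.5000: CF_t = 3.300000, DF = 0.835542, PV = 2.757290
  t = 4.0000: CF_t = 3.300000, DF = 0.814369, PV = 2.687417
  t = 4.5000: CF_t = 3.300000, DF = 0.793732, PV = 2.619315
  t = 5.0000: CF_t = 103.300000, DF = 0.773618, PV = 79.914707
Price P = sum_t PV_t = 106.094908
First compute Macaulay numerator sum_t t * PV_t:
  t * PV_t at t = 0.5000: 1.608187
  t * PV_t at t = 1.0000: 3.134868
  t * PV_t at t = 1.5000: 4.583140
  t * PV_t at t = 2.0000: 5.955997
  t * PV_t at t = 2.5000: 7.256332
  t * PV_t at t = 3.0000: 8.486938
  t * PV_t at t = 3.5000: 9.650514
  t * PV_t at t = 4.0000: 10.749668
  t * PV_t at t = 4.5000: 11.786916
  t * PV_t at t = 5.0000: 399.573537
Macaulay duration D = 462.786098 / 106.094908 = 4.362001
Modified duration = D / (1 + y/m) = 4.362001 / (1 + 0.026000) = 4.251463

Answer: Modified duration = 4.2515


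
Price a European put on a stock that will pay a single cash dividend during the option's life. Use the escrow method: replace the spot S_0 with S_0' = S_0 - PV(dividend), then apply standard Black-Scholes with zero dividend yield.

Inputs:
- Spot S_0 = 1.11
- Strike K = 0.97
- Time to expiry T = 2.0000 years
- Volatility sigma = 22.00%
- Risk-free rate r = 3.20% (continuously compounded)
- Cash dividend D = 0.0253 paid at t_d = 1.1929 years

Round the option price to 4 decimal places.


PV(D) = D * exp(-r * t_d) = 0.0253 * 0.96254660 = 0.02435243
S_0' = S_0 - PV(D) = 1.1100 - 0.02435243 = 1.08564757
d1 = (ln(S_0'/K) + (r + sigma^2/2)*T) / (sigma*sqrt(T)) = 0.72329264
d2 = d1 - sigma*sqrt(T) = 0.41216565
exp(-rT) = 0.93800500
N(-d1) = 0.23475006; N(-d2) = 0.34010901
P = K * exp(-rT) * N(-d2) - S_0' * N(-d1) = 0.9700 * 0.93800500 * 0.34010901 - 1.08564757 * 0.23475006 = 0.0546

Answer: Price = 0.0546


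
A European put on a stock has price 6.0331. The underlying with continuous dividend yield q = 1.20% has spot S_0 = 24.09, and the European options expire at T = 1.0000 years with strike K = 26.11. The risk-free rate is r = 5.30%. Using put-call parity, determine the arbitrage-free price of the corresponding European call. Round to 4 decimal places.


Put-call parity: C - P = S_0 * exp(-qT) - K * exp(-rT).
S_0 * exp(-qT) = 24.0900 * 0.98807171 = 23.80264756
K * exp(-rT) = 26.1100 * 0.94838001 = 24.76220213
C = P + S*exp(-qT) - K*exp(-rT)
C = 6.0331 + 23.80264756 - 24.76220213 = 5.0735

Answer: Call price = 5.0735


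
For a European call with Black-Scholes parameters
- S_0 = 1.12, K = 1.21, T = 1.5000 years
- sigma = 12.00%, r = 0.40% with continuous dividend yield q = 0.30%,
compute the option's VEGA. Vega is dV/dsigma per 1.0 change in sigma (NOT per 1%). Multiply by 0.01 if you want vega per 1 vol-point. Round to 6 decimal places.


d1 = -0.4422123321; d2 = -0.5891817167
phi(d1) = 0.3617816570; exp(-qT) = 0.9955101098; exp(-rT) = 0.9940179641
Vega = S * exp(-qT) * phi(d1) * sqrt(T) = 1.1200 * 0.9955101098 * 0.3617816570 * 1.2247448714 = 0.494033

Answer: Vega = 0.494033


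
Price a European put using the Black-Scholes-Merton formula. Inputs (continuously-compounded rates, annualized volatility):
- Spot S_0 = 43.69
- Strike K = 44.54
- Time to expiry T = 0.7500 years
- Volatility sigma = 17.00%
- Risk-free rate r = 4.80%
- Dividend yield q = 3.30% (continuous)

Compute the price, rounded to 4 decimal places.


Answer: Price = 2.6865

Derivation:
d1 = (ln(S/K) + (r - q + 0.5*sigma^2) * T) / (sigma * sqrt(T)) = 0.01914820
d2 = d1 - sigma * sqrt(T) = -0.12807612
exp(-rT) = 0.96464029; exp(-qT) = 0.97555377
P = K * exp(-rT) * N(-d2) - S_0 * exp(-qT) * N(-d1)
N(-d1) = 0.49236144; N(-d2) = 0.55095563
P = 44.5400 * 0.96464029 * 0.55095563 - 43.6900 * 0.97555377 * 0.49236144 = 2.6865


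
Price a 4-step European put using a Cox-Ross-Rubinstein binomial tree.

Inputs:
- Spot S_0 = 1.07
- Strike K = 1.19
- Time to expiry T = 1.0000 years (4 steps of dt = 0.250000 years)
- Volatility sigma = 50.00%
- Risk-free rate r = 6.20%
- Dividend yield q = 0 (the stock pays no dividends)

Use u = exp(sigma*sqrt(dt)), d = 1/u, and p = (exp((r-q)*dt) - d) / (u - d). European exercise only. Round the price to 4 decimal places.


Answer: Price = V(0,0) = 0.2445

Derivation:
dt = T/N = 0.250000
u = exp(sigma*sqrt(dt)) = 1.284025; d = 1/u = 0.778801
p = (exp((r-q)*dt) - d) / (u - d) = 0.468742
Discount per step: exp(-r*dt) = 0.984620
Stock lattice S(k, i) with i counting down-moves:
  k=0: S(0,0) = 1.0700
  k=1: S(1,0) = 1.3739; S(1,1) = 0.8333
  k=2: S(2,0) = 1.7641; S(2,1) = 1.0700; S(2,2) = 0.6490
  k=3: S(3,0) = 2.2652; S(3,1) = 1.3739; S(3,2) = 0.8333; S(3,3) = 0.5054
  k=4: S(4,0) = 2.9086; S(4,1) = 1.7641; S(4,2) = 1.0700; S(4,3) = 0.6490; S(4,4) = 0.3936
Terminal payoffs V(N, i) = max(K - S_T, 0):
  V(4,0) = 0.000000; V(4,1) = 0.000000; V(4,2) = 0.120000; V(4,3) = 0.541012; V(4,4) = 0.796369
Backward induction: V(k, i) = exp(-r*dt) * [p * V(k+1, i) + (1-p) * V(k+1, i+1)].
  V(3,0) = exp(-r*dt) * [p*0.000000 + (1-p)*0.000000] = 0.000000
  V(3,1) = exp(-r*dt) * [p*0.000000 + (1-p)*0.120000] = 0.062770
  V(3,2) = exp(-r*dt) * [p*0.120000 + (1-p)*0.541012] = 0.338380
  V(3,3) = exp(-r*dt) * [p*0.541012 + (1-p)*0.796369] = 0.666265
  V(2,0) = exp(-r*dt) * [p*0.000000 + (1-p)*0.062770] = 0.032834
  V(2,1) = exp(-r*dt) * [p*0.062770 + (1-p)*0.338380] = 0.205973
  V(2,2) = exp(-r*dt) * [p*0.338380 + (1-p)*0.666265] = 0.504688
  V(1,0) = exp(-r*dt) * [p*0.032834 + (1-p)*0.205973] = 0.122896
  V(1,1) = exp(-r*dt) * [p*0.205973 + (1-p)*0.504688] = 0.359059
  V(0,0) = exp(-r*dt) * [p*0.122896 + (1-p)*0.359059] = 0.244540


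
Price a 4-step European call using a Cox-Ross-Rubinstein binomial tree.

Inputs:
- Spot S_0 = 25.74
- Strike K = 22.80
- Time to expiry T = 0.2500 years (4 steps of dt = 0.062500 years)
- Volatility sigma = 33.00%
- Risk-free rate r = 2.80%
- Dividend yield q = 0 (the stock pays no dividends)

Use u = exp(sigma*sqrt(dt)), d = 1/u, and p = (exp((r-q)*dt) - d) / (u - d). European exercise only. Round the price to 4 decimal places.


Answer: Price = V(0,0) = 3.6394

Derivation:
dt = T/N = 0.062500
u = exp(sigma*sqrt(dt)) = 1.085999; d = 1/u = 0.920811
p = (exp((r-q)*dt) - d) / (u - d) = 0.489990
Discount per step: exp(-r*dt) = 0.998252
Stock lattice S(k, i) with i counting down-moves:
  k=0: S(0,0) = 25.7400
  k=1: S(1,0) = 27.9536; S(1,1) = 23.7017
  k=2: S(2,0) = 30.3576; S(2,1) = 25.7400; S(2,2) = 21.8248
  k=3: S(3,0) = 32.9683; S(3,1) = 27.9536; S(3,2) = 23.7017; S(3,3) = 20.0965
  k=4: S(4,0) = 35.8035; S(4,1) = 30.3576; S(4,2) = 25.7400; S(4,3) = 21.8248; S(4,4) = 18.5051
Terminal payoffs V(N, i) = max(S_T - K, 0):
  V(4,0) = 13.003520; V(4,1) = 7.557579; V(4,2) = 2.940000; V(4,3) = 0.000000; V(4,4) = 0.000000
Backward induction: V(k, i) = exp(-r*dt) * [p * V(k+1, i) + (1-p) * V(k+1, i+1)].
  V(3,0) = exp(-r*dt) * [p*13.003520 + (1-p)*7.557579] = 10.208155
  V(3,1) = exp(-r*dt) * [p*7.557579 + (1-p)*2.940000] = 5.193471
  V(3,2) = exp(-r*dt) * [p*2.940000 + (1-p)*0.000000] = 1.438052
  V(3,3) = exp(-r*dt) * [p*0.000000 + (1-p)*0.000000] = 0.000000
  V(2,0) = exp(-r*dt) * [p*10.208155 + (1-p)*5.193471] = 7.637239
  V(2,1) = exp(-r*dt) * [p*5.193471 + (1-p)*1.438052] = 3.272438
  V(2,2) = exp(-r*dt) * [p*1.438052 + (1-p)*0.000000] = 0.703399
  V(1,0) = exp(-r*dt) * [p*7.637239 + (1-p)*3.272438] = 5.401686
  V(1,1) = exp(-r*dt) * [p*3.272438 + (1-p)*0.703399] = 1.958772
  V(0,0) = exp(-r*dt) * [p*5.401686 + (1-p)*1.958772] = 3.639391


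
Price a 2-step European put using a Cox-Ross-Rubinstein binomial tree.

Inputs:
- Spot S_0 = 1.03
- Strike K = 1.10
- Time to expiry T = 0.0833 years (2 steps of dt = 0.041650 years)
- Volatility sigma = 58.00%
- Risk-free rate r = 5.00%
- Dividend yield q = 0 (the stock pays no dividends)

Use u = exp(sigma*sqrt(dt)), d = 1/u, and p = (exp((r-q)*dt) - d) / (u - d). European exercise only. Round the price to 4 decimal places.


dt = T/N = 0.041650
u = exp(sigma*sqrt(dt)) = 1.125659; d = 1/u = 0.888369
p = (exp((r-q)*dt) - d) / (u - d) = 0.479228
Discount per step: exp(-r*dt) = 0.997920
Stock lattice S(k, i) with i counting down-moves:
  k=0: S(0,0) = 1.0300
  k=1: S(1,0) = 1.1594; S(1,1) = 0.9150
  k=2: S(2,0) = 1.3051; S(2,1) = 1.0300; S(2,2) = 0.8129
Terminal payoffs V(N, i) = max(K - S_T, 0):
  V(2,0) = 0.000000; V(2,1) = 0.070000; V(2,2) = 0.287125
Backward induction: V(k, i) = exp(-r*dt) * [p * V(k+1, i) + (1-p) * V(k+1, i+1)].
  V(1,0) = exp(-r*dt) * [p*0.000000 + (1-p)*0.070000] = 0.036378
  V(1,1) = exp(-r*dt) * [p*0.070000 + (1-p)*0.287125] = 0.182692
  V(0,0) = exp(-r*dt) * [p*0.036378 + (1-p)*0.182692] = 0.112340

Answer: Price = V(0,0) = 0.1123


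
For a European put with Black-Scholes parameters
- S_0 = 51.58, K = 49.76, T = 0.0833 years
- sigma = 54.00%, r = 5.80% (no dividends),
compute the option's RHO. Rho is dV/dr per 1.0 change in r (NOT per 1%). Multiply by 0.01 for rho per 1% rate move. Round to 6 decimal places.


d1 = 0.3394157235; d2 = 0.1835623308
phi(d1) = 0.3766119056; exp(-qT) = 1.0000000000; exp(-rT) = 0.9951802524
N(-d2) = 0.4271784083
Rho = -K*T*exp(-rT)*N(-d2) = -49.7600 * 0.0833 * 0.9951802524 * 0.4271784083 = -1.762124

Answer: Rho = -1.762124


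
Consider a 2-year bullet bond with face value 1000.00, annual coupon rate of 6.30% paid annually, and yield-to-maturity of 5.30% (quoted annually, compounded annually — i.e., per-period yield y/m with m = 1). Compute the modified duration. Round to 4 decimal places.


Answer: Modified duration = 1.8436

Derivation:
Coupon per period c = face * coupon_rate / m = 63.000000
Periods per year m = 1; per-period yield y/m = 0.053000
Number of cashflows N = 2
Cashflows (t years, CF_t, discount factor 1/(1+y/m)^(m*t), PV):
  t = 1.0000: CF_t = 63.000000, DF = 0.949668, PV = 59.829060
  t = 2.0000: CF_t = 1063.000000, DF = 0.901869, PV = 958.686302
Price P = sum_t PV_t = 1018.515362
First compute Macaulay numerator sum_t t * PV_t:
  t * PV_t at t = 1.0000: 59.829060
  t * PV_t at t = 2.0000: 1917.372604
Macaulay duration D = 1977.201664 / 1018.515362 = 1.941259
Modified duration = D / (1 + y/m) = 1.941259 / (1 + 0.053000) = 1.843550


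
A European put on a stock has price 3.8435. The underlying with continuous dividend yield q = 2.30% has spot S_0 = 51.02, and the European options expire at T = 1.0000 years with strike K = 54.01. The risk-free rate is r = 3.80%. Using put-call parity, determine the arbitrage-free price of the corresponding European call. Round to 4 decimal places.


Answer: Call price = 1.7073

Derivation:
Put-call parity: C - P = S_0 * exp(-qT) - K * exp(-rT).
S_0 * exp(-qT) = 51.0200 * 0.97726248 = 49.85993192
K * exp(-rT) = 54.0100 * 0.96271294 = 51.99612594
C = P + S*exp(-qT) - K*exp(-rT)
C = 3.8435 + 49.85993192 - 51.99612594 = 1.7073


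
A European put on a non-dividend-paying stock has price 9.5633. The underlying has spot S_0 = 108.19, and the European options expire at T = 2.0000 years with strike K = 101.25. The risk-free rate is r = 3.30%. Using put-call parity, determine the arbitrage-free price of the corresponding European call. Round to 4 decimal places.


Answer: Call price = 22.9700

Derivation:
Put-call parity: C - P = S_0 * exp(-qT) - K * exp(-rT).
S_0 * exp(-qT) = 108.1900 * 1.00000000 = 108.19000000
K * exp(-rT) = 101.2500 * 0.93613086 = 94.78325001
C = P + S*exp(-qT) - K*exp(-rT)
C = 9.5633 + 108.19000000 - 94.78325001 = 22.9700


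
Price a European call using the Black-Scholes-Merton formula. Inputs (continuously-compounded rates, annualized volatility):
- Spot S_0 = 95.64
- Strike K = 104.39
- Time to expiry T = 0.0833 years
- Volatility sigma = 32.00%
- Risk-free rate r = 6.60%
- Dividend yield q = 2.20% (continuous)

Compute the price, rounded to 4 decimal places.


d1 = (ln(S/K) + (r - q + 0.5*sigma^2) * T) / (sigma * sqrt(T)) = -0.86200391
d2 = d1 - sigma * sqrt(T) = -0.95436147
exp(-rT) = 0.99451729; exp(-qT) = 0.99816908
C = S_0 * exp(-qT) * N(d1) - K * exp(-rT) * N(d2)
N(d1) = 0.19434268; N(d2) = 0.16995035
C = 95.6400 * 0.99816908 * 0.19434268 - 104.3900 * 0.99451729 * 0.16995035 = 0.9091

Answer: Price = 0.9091


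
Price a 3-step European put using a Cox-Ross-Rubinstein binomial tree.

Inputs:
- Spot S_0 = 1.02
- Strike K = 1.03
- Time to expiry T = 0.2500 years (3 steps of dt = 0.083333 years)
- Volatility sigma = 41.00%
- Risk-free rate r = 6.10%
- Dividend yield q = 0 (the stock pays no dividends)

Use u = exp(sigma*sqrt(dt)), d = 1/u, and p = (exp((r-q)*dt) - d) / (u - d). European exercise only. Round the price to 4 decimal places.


dt = T/N = 0.083333
u = exp(sigma*sqrt(dt)) = 1.125646; d = 1/u = 0.888379
p = (exp((r-q)*dt) - d) / (u - d) = 0.491924
Discount per step: exp(-r*dt) = 0.994930
Stock lattice S(k, i) with i counting down-moves:
  k=0: S(0,0) = 1.0200
  k=1: S(1,0) = 1.1482; S(1,1) = 0.9061
  k=2: S(2,0) = 1.2924; S(2,1) = 1.0200; S(2,2) = 0.8050
  k=3: S(3,0) = 1.4548; S(3,1) = 1.1482; S(3,2) = 0.9061; S(3,3) = 0.7151
Terminal payoffs V(N, i) = max(K - S_T, 0):
  V(3,0) = 0.000000; V(3,1) = 0.000000; V(3,2) = 0.123853; V(3,3) = 0.314853
Backward induction: V(k, i) = exp(-r*dt) * [p * V(k+1, i) + (1-p) * V(k+1, i+1)].
  V(2,0) = exp(-r*dt) * [p*0.000000 + (1-p)*0.000000] = 0.000000
  V(2,1) = exp(-r*dt) * [p*0.000000 + (1-p)*0.123853] = 0.062608
  V(2,2) = exp(-r*dt) * [p*0.123853 + (1-p)*0.314853] = 0.219776
  V(1,0) = exp(-r*dt) * [p*0.000000 + (1-p)*0.062608] = 0.031648
  V(1,1) = exp(-r*dt) * [p*0.062608 + (1-p)*0.219776] = 0.141739
  V(0,0) = exp(-r*dt) * [p*0.031648 + (1-p)*0.141739] = 0.087138

Answer: Price = V(0,0) = 0.0871


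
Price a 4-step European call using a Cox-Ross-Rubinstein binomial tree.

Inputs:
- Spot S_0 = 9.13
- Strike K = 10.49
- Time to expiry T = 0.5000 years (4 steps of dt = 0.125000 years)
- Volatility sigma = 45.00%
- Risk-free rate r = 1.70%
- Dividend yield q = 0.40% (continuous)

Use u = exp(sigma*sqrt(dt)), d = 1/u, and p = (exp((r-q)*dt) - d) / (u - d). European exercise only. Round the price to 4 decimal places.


dt = T/N = 0.125000
u = exp(sigma*sqrt(dt)) = 1.172454; d = 1/u = 0.852912
p = (exp((r-q)*dt) - d) / (u - d) = 0.465398
Discount per step: exp(-r*dt) = 0.997877
Stock lattice S(k, i) with i counting down-moves:
  k=0: S(0,0) = 9.1300
  k=1: S(1,0) = 10.7045; S(1,1) = 7.7871
  k=2: S(2,0) = 12.5505; S(2,1) = 9.1300; S(2,2) = 6.6417
  k=3: S(3,0) = 14.7149; S(3,1) = 10.7045; S(3,2) = 7.7871; S(3,3) = 5.6648
  k=4: S(4,0) = 17.2526; S(4,1) = 12.5505; S(4,2) = 9.1300; S(4,3) = 6.6417; S(4,4) = 4.8316
Terminal payoffs V(N, i) = max(S_T - K, 0):
  V(4,0) = 6.762582; V(4,1) = 2.060541; V(4,2) = 0.000000; V(4,3) = 0.000000; V(4,4) = 0.000000
Backward induction: V(k, i) = exp(-r*dt) * [p * V(k+1, i) + (1-p) * V(k+1, i+1)].
  V(3,0) = exp(-r*dt) * [p*6.762582 + (1-p)*2.060541] = 4.239844
  V(3,1) = exp(-r*dt) * [p*2.060541 + (1-p)*0.000000] = 0.956937
  V(3,2) = exp(-r*dt) * [p*0.000000 + (1-p)*0.000000] = 0.000000
  V(3,3) = exp(-r*dt) * [p*0.000000 + (1-p)*0.000000] = 0.000000
  V(2,0) = exp(-r*dt) * [p*4.239844 + (1-p)*0.956937] = 2.479522
  V(2,1) = exp(-r*dt) * [p*0.956937 + (1-p)*0.000000] = 0.444412
  V(2,2) = exp(-r*dt) * [p*0.000000 + (1-p)*0.000000] = 0.000000
  V(1,0) = exp(-r*dt) * [p*2.479522 + (1-p)*0.444412] = 1.388595
  V(1,1) = exp(-r*dt) * [p*0.444412 + (1-p)*0.000000] = 0.206389
  V(0,0) = exp(-r*dt) * [p*1.388595 + (1-p)*0.206389] = 0.754980

Answer: Price = V(0,0) = 0.7550


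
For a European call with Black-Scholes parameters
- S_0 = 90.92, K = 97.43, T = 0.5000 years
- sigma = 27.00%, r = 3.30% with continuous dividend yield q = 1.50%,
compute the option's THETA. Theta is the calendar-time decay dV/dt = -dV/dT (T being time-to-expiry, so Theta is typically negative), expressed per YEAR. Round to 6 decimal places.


Answer: Theta = -7.227814

Derivation:
d1 = -0.2196177939; d2 = -0.4105366248
phi(d1) = 0.3894364749; exp(-qT) = 0.9925280548; exp(-rT) = 0.9836353794
Theta = -S*exp(-qT)*phi(d1)*sigma/(2*sqrt(T)) - r*K*exp(-rT)*N(d2) + q*S*exp(-qT)*N(d1)
N(d1) = 0.4130844161; N(d2) = 0.3407061713; sqrt(T) = 0.7071067812
Term 1 = -90.9200 * 0.9925280548 * 0.3894364749 * 0.2700 / (2 * 0.7071067812) = -6.7094606501
Term 2 = -0.0330 * 97.4300 * 0.9836353794 * 0.3407061713 = -1.0775086955
Term 3 = 0.0150 * 90.9200 * 0.9925280548 * 0.4130844161 = 0.5591550978
Theta = -6.7094606501 + (-1.0775086955) + (0.5591550978) = -7.227814


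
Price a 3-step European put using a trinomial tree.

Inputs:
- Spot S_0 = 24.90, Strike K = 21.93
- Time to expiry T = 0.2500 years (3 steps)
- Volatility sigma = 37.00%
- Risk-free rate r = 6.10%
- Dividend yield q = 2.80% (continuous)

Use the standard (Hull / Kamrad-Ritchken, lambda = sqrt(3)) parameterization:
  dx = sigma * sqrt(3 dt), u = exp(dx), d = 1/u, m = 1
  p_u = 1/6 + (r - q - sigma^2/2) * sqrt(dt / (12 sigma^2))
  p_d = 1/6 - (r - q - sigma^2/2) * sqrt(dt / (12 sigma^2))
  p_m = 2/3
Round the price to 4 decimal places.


dt = T/N = 0.083333; dx = sigma*sqrt(3*dt) = 0.185000
u = exp(dx) = 1.203218; d = 1/u = 0.831104
p_u = 0.158682, p_m = 0.666667, p_d = 0.174651
Discount per step: exp(-r*dt) = 0.994930
Stock lattice S(k, j) with j the centered position index:
  k=0: S(0,+0) = 24.9000
  k=1: S(1,-1) = 20.6945; S(1,+0) = 24.9000; S(1,+1) = 29.9601
  k=2: S(2,-2) = 17.1993; S(2,-1) = 20.6945; S(2,+0) = 24.9000; S(2,+1) = 29.9601; S(2,+2) = 36.0486
  k=3: S(3,-3) = 14.2944; S(3,-2) = 17.1993; S(3,-1) = 20.6945; S(3,+0) = 24.9000; S(3,+1) = 29.9601; S(3,+2) = 36.0486; S(3,+3) = 43.3743
Terminal payoffs V(N, j) = max(K - S_T, 0):
  V(3,-3) = 7.635601; V(3,-2) = 4.730715; V(3,-1) = 1.235503; V(3,+0) = 0.000000; V(3,+1) = 0.000000; V(3,+2) = 0.000000; V(3,+3) = 0.000000
Backward induction: V(k, j) = exp(-r*dt) * [p_u * V(k+1, j+1) + p_m * V(k+1, j) + p_d * V(k+1, j-1)]
  V(2,-2) = exp(-r*dt) * [p_u*1.235503 + p_m*4.730715 + p_d*7.635601] = 4.659680
  V(2,-1) = exp(-r*dt) * [p_u*0.000000 + p_m*1.235503 + p_d*4.730715] = 1.641527
  V(2,+0) = exp(-r*dt) * [p_u*0.000000 + p_m*0.000000 + p_d*1.235503] = 0.214688
  V(2,+1) = exp(-r*dt) * [p_u*0.000000 + p_m*0.000000 + p_d*0.000000] = 0.000000
  V(2,+2) = exp(-r*dt) * [p_u*0.000000 + p_m*0.000000 + p_d*0.000000] = 0.000000
  V(1,-1) = exp(-r*dt) * [p_u*0.214688 + p_m*1.641527 + p_d*4.659680] = 1.932388
  V(1,+0) = exp(-r*dt) * [p_u*0.000000 + p_m*0.214688 + p_d*1.641527] = 0.427640
  V(1,+1) = exp(-r*dt) * [p_u*0.000000 + p_m*0.000000 + p_d*0.214688] = 0.037305
  V(0,+0) = exp(-r*dt) * [p_u*0.037305 + p_m*0.427640 + p_d*1.932388] = 0.625319

Answer: Price = V(0,0) = 0.6253


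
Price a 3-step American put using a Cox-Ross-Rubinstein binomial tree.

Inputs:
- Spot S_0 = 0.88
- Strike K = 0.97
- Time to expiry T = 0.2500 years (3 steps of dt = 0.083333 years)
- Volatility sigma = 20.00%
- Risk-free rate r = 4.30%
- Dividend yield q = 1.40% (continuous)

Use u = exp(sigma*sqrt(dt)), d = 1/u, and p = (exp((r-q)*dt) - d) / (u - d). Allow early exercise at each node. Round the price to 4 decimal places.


dt = T/N = 0.083333
u = exp(sigma*sqrt(dt)) = 1.059434; d = 1/u = 0.943900
p = (exp((r-q)*dt) - d) / (u - d) = 0.506513
Discount per step: exp(-r*dt) = 0.996423
Stock lattice S(k, i) with i counting down-moves:
  k=0: S(0,0) = 0.8800
  k=1: S(1,0) = 0.9323; S(1,1) = 0.8306
  k=2: S(2,0) = 0.9877; S(2,1) = 0.8800; S(2,2) = 0.7840
  k=3: S(3,0) = 1.0464; S(3,1) = 0.9323; S(3,2) = 0.8306; S(3,3) = 0.7400
Terminal payoffs V(N, i) = max(K - S_T, 0):
  V(3,0) = 0.000000; V(3,1) = 0.037698; V(3,2) = 0.139368; V(3,3) = 0.229951
Backward induction: V(k, i) = exp(-r*dt) * [p * V(k+1, i) + (1-p) * V(k+1, i+1)]; then take max(V_cont, immediate exercise) for American.
  V(2,0) = exp(-r*dt) * [p*0.000000 + (1-p)*0.037698] = 0.018537; exercise = 0.000000; V(2,0) = max -> 0.018537
  V(2,1) = exp(-r*dt) * [p*0.037698 + (1-p)*0.139368] = 0.087556; exercise = 0.090000; V(2,1) = max -> 0.090000
  V(2,2) = exp(-r*dt) * [p*0.139368 + (1-p)*0.229951] = 0.183411; exercise = 0.185966; V(2,2) = max -> 0.185966
  V(1,0) = exp(-r*dt) * [p*0.018537 + (1-p)*0.090000] = 0.053611; exercise = 0.037698; V(1,0) = max -> 0.053611
  V(1,1) = exp(-r*dt) * [p*0.090000 + (1-p)*0.185966] = 0.136867; exercise = 0.139368; V(1,1) = max -> 0.139368
  V(0,0) = exp(-r*dt) * [p*0.053611 + (1-p)*0.139368] = 0.095588; exercise = 0.090000; V(0,0) = max -> 0.095588

Answer: Price = V(0,0) = 0.0956


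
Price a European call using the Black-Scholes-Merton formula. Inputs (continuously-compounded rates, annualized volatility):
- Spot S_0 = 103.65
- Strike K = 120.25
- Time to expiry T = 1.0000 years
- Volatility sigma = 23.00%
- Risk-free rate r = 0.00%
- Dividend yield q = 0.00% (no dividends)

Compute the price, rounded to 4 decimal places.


Answer: Price = 4.0023

Derivation:
d1 = (ln(S/K) + (r - q + 0.5*sigma^2) * T) / (sigma * sqrt(T)) = -0.53088291
d2 = d1 - sigma * sqrt(T) = -0.76088291
exp(-rT) = 1.00000000; exp(-qT) = 1.00000000
C = S_0 * exp(-qT) * N(d1) - K * exp(-rT) * N(d2)
N(d1) = 0.29774996; N(d2) = 0.22336350
C = 103.6500 * 1.00000000 * 0.29774996 - 120.2500 * 1.00000000 * 0.22336350 = 4.0023


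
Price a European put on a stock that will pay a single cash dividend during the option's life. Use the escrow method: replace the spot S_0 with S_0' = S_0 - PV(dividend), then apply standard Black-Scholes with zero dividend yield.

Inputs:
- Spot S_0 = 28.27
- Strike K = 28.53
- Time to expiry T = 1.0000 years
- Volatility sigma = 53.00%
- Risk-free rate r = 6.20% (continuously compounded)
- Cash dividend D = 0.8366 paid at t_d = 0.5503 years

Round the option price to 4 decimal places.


PV(D) = D * exp(-r * t_d) = 0.8366 * 0.96645688 = 0.80853782
S_0' = S_0 - PV(D) = 28.2700 - 0.80853782 = 27.46146218
d1 = (ln(S_0'/K) + (r + sigma^2/2)*T) / (sigma*sqrt(T)) = 0.30995751
d2 = d1 - sigma*sqrt(T) = -0.22004249
exp(-rT) = 0.93988289
N(-d1) = 0.37829663; N(-d2) = 0.58708097
P = K * exp(-rT) * N(-d2) - S_0' * N(-d1) = 28.5300 * 0.93988289 * 0.58708097 - 27.46146218 * 0.37829663 = 5.3539

Answer: Price = 5.3539


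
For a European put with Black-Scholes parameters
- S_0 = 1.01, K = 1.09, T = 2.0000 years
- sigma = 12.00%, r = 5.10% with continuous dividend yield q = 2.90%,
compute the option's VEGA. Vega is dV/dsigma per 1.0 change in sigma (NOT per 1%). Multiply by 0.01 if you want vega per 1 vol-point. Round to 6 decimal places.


Answer: Vega = 0.534763

Derivation:
d1 = -0.1050487580; d2 = -0.2747543855
phi(d1) = 0.3967471298; exp(-qT) = 0.9436499474; exp(-rT) = 0.9030295517
Vega = S * exp(-qT) * phi(d1) * sqrt(T) = 1.0100 * 0.9436499474 * 0.3967471298 * 1.4142135624 = 0.534763


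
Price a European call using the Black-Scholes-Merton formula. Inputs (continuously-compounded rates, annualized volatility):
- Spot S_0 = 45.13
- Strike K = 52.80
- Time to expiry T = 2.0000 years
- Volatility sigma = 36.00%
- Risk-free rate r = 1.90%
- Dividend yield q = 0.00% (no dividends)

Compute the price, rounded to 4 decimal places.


d1 = (ln(S/K) + (r - q + 0.5*sigma^2) * T) / (sigma * sqrt(T)) = 0.02089112
d2 = d1 - sigma * sqrt(T) = -0.48822576
exp(-rT) = 0.96271294; exp(-qT) = 1.00000000
C = S_0 * exp(-qT) * N(d1) - K * exp(-rT) * N(d2)
N(d1) = 0.50833375; N(d2) = 0.31269497
C = 45.1300 * 1.00000000 * 0.50833375 - 52.8000 * 0.96271294 * 0.31269497 = 7.0464

Answer: Price = 7.0464


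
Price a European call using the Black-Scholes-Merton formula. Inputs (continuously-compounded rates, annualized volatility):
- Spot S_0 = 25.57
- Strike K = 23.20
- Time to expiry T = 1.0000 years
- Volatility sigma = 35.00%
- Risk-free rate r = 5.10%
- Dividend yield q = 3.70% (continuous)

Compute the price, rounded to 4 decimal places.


d1 = (ln(S/K) + (r - q + 0.5*sigma^2) * T) / (sigma * sqrt(T)) = 0.49290717
d2 = d1 - sigma * sqrt(T) = 0.14290717
exp(-rT) = 0.95027867; exp(-qT) = 0.96367614
C = S_0 * exp(-qT) * N(d1) - K * exp(-rT) * N(d2)
N(d1) = 0.68896091; N(d2) = 0.55681825
C = 25.5700 * 0.96367614 * 0.68896091 - 23.2000 * 0.95027867 * 0.55681825 = 4.7009

Answer: Price = 4.7009


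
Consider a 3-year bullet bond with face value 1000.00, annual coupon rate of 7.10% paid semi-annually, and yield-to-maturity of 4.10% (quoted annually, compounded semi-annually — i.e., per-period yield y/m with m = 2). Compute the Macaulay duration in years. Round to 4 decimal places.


Answer: Macaulay duration = 2.7656 years

Derivation:
Coupon per period c = face * coupon_rate / m = 35.500000
Periods per year m = 2; per-period yield y/m = 0.020500
Number of cashflows N = 6
Cashflows (t years, CF_t, discount factor 1/(1+y/m)^(m*t), PV):
  t = 0.5000: CF_t = 35.500000, DF = 0.979912, PV = 34.786869
  t = 1.0000: CF_t = 35.500000, DF = 0.960227, PV = 34.088064
  t = 1.5000: CF_t = 35.500000, DF = 0.940938, PV = 33.403296
  t = 2.0000: CF_t = 35.500000, DF = 0.922036, PV = 32.732284
  t = 2.5000: CF_t = 35.500000, DF = 0.903514, PV = 32.074752
  t = 3.0000: CF_t = 1035.500000, DF = 0.885364, PV = 916.794605
Price P = sum_t PV_t = 1083.879871
Macaulay numerator sum_t t * PV_t:
  t * PV_t at t = 0.5000: 17.393435
  t * PV_t at t = 1.0000: 34.088064
  t * PV_t at t = 1.5000: 50.104944
  t * PV_t at t = 2.0000: 65.464569
  t * PV_t at t = 2.5000: 80.186880
  t * PV_t at t = 3.0000: 2750.383815
Macaulay duration D = (sum_t t * PV_t) / P = 2997.621707 / 1083.879871 = 2.765640


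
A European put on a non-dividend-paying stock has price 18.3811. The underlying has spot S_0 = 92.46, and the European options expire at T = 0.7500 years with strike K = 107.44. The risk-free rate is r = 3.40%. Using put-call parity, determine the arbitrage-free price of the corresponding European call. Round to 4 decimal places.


Put-call parity: C - P = S_0 * exp(-qT) - K * exp(-rT).
S_0 * exp(-qT) = 92.4600 * 1.00000000 = 92.46000000
K * exp(-rT) = 107.4400 * 0.97482238 = 104.73491640
C = P + S*exp(-qT) - K*exp(-rT)
C = 18.3811 + 92.46000000 - 104.73491640 = 6.1062

Answer: Call price = 6.1062


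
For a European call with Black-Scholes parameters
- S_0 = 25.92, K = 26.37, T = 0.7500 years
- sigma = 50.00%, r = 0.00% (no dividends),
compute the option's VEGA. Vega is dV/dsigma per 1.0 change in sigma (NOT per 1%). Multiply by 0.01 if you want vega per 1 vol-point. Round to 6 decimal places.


Answer: Vega = 8.816402

Derivation:
d1 = 0.1767566420; d2 = -0.2562560599
phi(d1) = 0.3927586459; exp(-qT) = 1.0000000000; exp(-rT) = 1.0000000000
Vega = S * exp(-qT) * phi(d1) * sqrt(T) = 25.9200 * 1.0000000000 * 0.3927586459 * 0.8660254038 = 8.816402


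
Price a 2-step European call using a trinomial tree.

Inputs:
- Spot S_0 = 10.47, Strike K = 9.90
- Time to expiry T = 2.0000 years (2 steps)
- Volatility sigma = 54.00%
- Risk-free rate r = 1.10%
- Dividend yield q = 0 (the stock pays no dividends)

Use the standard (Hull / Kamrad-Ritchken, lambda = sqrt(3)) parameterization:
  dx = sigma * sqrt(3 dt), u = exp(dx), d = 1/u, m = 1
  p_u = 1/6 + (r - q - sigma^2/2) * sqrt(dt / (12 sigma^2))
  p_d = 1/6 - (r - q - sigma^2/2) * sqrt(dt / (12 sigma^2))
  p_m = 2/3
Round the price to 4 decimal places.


dt = T/N = 1.000000; dx = sigma*sqrt(3*dt) = 0.935307
u = exp(dx) = 2.547997; d = 1/u = 0.392465
p_u = 0.094605, p_m = 0.666667, p_d = 0.238729
Discount per step: exp(-r*dt) = 0.989060
Stock lattice S(k, j) with j the centered position index:
  k=0: S(0,+0) = 10.4700
  k=1: S(1,-1) = 4.1091; S(1,+0) = 10.4700; S(1,+1) = 26.6775
  k=2: S(2,-2) = 1.6127; S(2,-1) = 4.1091; S(2,+0) = 10.4700; S(2,+1) = 26.6775; S(2,+2) = 67.9742
Terminal payoffs V(N, j) = max(S_T - K, 0):
  V(2,-2) = 0.000000; V(2,-1) = 0.000000; V(2,+0) = 0.570000; V(2,+1) = 16.777525; V(2,+2) = 58.074246
Backward induction: V(k, j) = exp(-r*dt) * [p_u * V(k+1, j+1) + p_m * V(k+1, j) + p_d * V(k+1, j-1)]
  V(1,-1) = exp(-r*dt) * [p_u*0.570000 + p_m*0.000000 + p_d*0.000000] = 0.053335
  V(1,+0) = exp(-r*dt) * [p_u*16.777525 + p_m*0.570000 + p_d*0.000000] = 1.945713
  V(1,+1) = exp(-r*dt) * [p_u*58.074246 + p_m*16.777525 + p_d*0.570000] = 16.631241
  V(0,+0) = exp(-r*dt) * [p_u*16.631241 + p_m*1.945713 + p_d*0.053335] = 2.851728

Answer: Price = V(0,0) = 2.8517


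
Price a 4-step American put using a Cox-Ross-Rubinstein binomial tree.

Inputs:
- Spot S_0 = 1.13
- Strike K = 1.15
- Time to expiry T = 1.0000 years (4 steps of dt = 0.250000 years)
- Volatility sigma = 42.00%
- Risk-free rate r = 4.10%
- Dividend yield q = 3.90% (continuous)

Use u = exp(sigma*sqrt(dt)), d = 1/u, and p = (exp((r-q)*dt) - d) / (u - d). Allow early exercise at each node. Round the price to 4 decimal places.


dt = T/N = 0.250000
u = exp(sigma*sqrt(dt)) = 1.233678; d = 1/u = 0.810584
p = (exp((r-q)*dt) - d) / (u - d) = 0.448874
Discount per step: exp(-r*dt) = 0.989802
Stock lattice S(k, i) with i counting down-moves:
  k=0: S(0,0) = 1.1300
  k=1: S(1,0) = 1.3941; S(1,1) = 0.9160
  k=2: S(2,0) = 1.7198; S(2,1) = 1.1300; S(2,2) = 0.7425
  k=3: S(3,0) = 2.1217; S(3,1) = 1.3941; S(3,2) = 0.9160; S(3,3) = 0.6018
  k=4: S(4,0) = 2.6175; S(4,1) = 1.7198; S(4,2) = 1.1300; S(4,3) = 0.7425; S(4,4) = 0.4878
Terminal payoffs V(N, i) = max(K - S_T, 0):
  V(4,0) = 0.000000; V(4,1) = 0.000000; V(4,2) = 0.020000; V(4,3) = 0.407537; V(4,4) = 0.662167
Backward induction: V(k, i) = exp(-r*dt) * [p * V(k+1, i) + (1-p) * V(k+1, i+1)]; then take max(V_cont, immediate exercise) for American.
  V(3,0) = exp(-r*dt) * [p*0.000000 + (1-p)*0.000000] = 0.000000; exercise = 0.000000; V(3,0) = max -> 0.000000
  V(3,1) = exp(-r*dt) * [p*0.000000 + (1-p)*0.020000] = 0.010910; exercise = 0.000000; V(3,1) = max -> 0.010910
  V(3,2) = exp(-r*dt) * [p*0.020000 + (1-p)*0.407537] = 0.231200; exercise = 0.234040; V(3,2) = max -> 0.234040
  V(3,3) = exp(-r*dt) * [p*0.407537 + (1-p)*0.662167] = 0.542283; exercise = 0.548171; V(3,3) = max -> 0.548171
  V(2,0) = exp(-r*dt) * [p*0.000000 + (1-p)*0.010910] = 0.005952; exercise = 0.000000; V(2,0) = max -> 0.005952
  V(2,1) = exp(-r*dt) * [p*0.010910 + (1-p)*0.234040] = 0.132517; exercise = 0.020000; V(2,1) = max -> 0.132517
  V(2,2) = exp(-r*dt) * [p*0.234040 + (1-p)*0.548171] = 0.403014; exercise = 0.407537; V(2,2) = max -> 0.407537
  V(1,0) = exp(-r*dt) * [p*0.005952 + (1-p)*0.132517] = 0.074933; exercise = 0.000000; V(1,0) = max -> 0.074933
  V(1,1) = exp(-r*dt) * [p*0.132517 + (1-p)*0.407537] = 0.281191; exercise = 0.234040; V(1,1) = max -> 0.281191
  V(0,0) = exp(-r*dt) * [p*0.074933 + (1-p)*0.281191] = 0.186684; exercise = 0.020000; V(0,0) = max -> 0.186684

Answer: Price = V(0,0) = 0.1867


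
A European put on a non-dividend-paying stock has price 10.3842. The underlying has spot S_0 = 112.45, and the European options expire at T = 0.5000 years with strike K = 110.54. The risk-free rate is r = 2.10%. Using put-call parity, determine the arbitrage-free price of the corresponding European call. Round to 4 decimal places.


Answer: Call price = 13.4488

Derivation:
Put-call parity: C - P = S_0 * exp(-qT) - K * exp(-rT).
S_0 * exp(-qT) = 112.4500 * 1.00000000 = 112.45000000
K * exp(-rT) = 110.5400 * 0.98955493 = 109.38540225
C = P + S*exp(-qT) - K*exp(-rT)
C = 10.3842 + 112.45000000 - 109.38540225 = 13.4488
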